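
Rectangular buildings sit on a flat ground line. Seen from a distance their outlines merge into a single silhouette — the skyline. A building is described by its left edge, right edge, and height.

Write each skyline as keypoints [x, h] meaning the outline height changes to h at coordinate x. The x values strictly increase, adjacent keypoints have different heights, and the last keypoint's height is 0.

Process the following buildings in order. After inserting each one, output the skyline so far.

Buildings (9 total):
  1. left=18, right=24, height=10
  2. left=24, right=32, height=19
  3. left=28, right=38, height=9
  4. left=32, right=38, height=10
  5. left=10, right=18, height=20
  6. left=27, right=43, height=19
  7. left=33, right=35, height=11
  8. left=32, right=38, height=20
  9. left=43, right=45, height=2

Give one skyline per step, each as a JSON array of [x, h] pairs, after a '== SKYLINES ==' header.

== SKYLINES ==
[[18,10],[24,0]]
[[18,10],[24,19],[32,0]]
[[18,10],[24,19],[32,9],[38,0]]
[[18,10],[24,19],[32,10],[38,0]]
[[10,20],[18,10],[24,19],[32,10],[38,0]]
[[10,20],[18,10],[24,19],[43,0]]
[[10,20],[18,10],[24,19],[43,0]]
[[10,20],[18,10],[24,19],[32,20],[38,19],[43,0]]
[[10,20],[18,10],[24,19],[32,20],[38,19],[43,2],[45,0]]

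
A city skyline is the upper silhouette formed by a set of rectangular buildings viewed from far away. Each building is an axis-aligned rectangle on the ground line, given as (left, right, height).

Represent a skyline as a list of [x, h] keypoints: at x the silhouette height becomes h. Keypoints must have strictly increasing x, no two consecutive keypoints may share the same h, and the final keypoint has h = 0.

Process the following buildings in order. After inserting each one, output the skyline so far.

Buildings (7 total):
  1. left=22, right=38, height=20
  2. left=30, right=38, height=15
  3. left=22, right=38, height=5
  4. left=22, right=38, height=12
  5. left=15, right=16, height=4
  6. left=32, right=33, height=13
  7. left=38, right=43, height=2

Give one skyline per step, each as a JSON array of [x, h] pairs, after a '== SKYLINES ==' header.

== SKYLINES ==
[[22,20],[38,0]]
[[22,20],[38,0]]
[[22,20],[38,0]]
[[22,20],[38,0]]
[[15,4],[16,0],[22,20],[38,0]]
[[15,4],[16,0],[22,20],[38,0]]
[[15,4],[16,0],[22,20],[38,2],[43,0]]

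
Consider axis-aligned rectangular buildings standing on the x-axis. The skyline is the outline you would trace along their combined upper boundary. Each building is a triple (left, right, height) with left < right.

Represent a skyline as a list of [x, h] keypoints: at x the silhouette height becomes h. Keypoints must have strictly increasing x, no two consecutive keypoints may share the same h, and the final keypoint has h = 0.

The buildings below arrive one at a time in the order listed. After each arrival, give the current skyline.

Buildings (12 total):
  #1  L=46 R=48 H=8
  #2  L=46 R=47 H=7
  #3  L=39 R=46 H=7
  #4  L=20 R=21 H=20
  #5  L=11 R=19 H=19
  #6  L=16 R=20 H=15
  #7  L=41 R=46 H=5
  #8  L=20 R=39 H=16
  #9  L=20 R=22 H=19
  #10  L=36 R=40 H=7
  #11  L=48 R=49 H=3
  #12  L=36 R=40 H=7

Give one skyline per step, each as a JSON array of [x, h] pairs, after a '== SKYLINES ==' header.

== SKYLINES ==
[[46,8],[48,0]]
[[46,8],[48,0]]
[[39,7],[46,8],[48,0]]
[[20,20],[21,0],[39,7],[46,8],[48,0]]
[[11,19],[19,0],[20,20],[21,0],[39,7],[46,8],[48,0]]
[[11,19],[19,15],[20,20],[21,0],[39,7],[46,8],[48,0]]
[[11,19],[19,15],[20,20],[21,0],[39,7],[46,8],[48,0]]
[[11,19],[19,15],[20,20],[21,16],[39,7],[46,8],[48,0]]
[[11,19],[19,15],[20,20],[21,19],[22,16],[39,7],[46,8],[48,0]]
[[11,19],[19,15],[20,20],[21,19],[22,16],[39,7],[46,8],[48,0]]
[[11,19],[19,15],[20,20],[21,19],[22,16],[39,7],[46,8],[48,3],[49,0]]
[[11,19],[19,15],[20,20],[21,19],[22,16],[39,7],[46,8],[48,3],[49,0]]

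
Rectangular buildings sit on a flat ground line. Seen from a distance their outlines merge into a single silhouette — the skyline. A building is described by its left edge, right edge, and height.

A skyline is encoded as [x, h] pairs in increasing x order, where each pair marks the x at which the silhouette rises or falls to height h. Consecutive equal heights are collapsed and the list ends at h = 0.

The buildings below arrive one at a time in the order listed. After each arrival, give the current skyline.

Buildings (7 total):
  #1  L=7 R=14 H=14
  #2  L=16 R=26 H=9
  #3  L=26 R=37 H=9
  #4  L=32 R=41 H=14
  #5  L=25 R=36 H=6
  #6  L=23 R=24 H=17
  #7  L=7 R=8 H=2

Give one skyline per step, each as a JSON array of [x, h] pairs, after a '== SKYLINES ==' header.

== SKYLINES ==
[[7,14],[14,0]]
[[7,14],[14,0],[16,9],[26,0]]
[[7,14],[14,0],[16,9],[37,0]]
[[7,14],[14,0],[16,9],[32,14],[41,0]]
[[7,14],[14,0],[16,9],[32,14],[41,0]]
[[7,14],[14,0],[16,9],[23,17],[24,9],[32,14],[41,0]]
[[7,14],[14,0],[16,9],[23,17],[24,9],[32,14],[41,0]]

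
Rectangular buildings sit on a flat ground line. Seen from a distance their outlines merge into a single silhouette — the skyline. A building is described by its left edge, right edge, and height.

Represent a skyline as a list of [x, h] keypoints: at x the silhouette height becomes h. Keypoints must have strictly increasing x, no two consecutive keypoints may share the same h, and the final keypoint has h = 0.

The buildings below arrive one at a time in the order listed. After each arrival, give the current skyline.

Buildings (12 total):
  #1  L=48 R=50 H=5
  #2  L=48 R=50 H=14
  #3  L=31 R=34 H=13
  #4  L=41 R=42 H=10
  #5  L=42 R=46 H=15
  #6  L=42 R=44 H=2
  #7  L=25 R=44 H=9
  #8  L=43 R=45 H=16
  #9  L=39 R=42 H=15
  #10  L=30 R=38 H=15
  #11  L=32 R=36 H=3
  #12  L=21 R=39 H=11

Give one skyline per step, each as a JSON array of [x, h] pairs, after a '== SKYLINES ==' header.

== SKYLINES ==
[[48,5],[50,0]]
[[48,14],[50,0]]
[[31,13],[34,0],[48,14],[50,0]]
[[31,13],[34,0],[41,10],[42,0],[48,14],[50,0]]
[[31,13],[34,0],[41,10],[42,15],[46,0],[48,14],[50,0]]
[[31,13],[34,0],[41,10],[42,15],[46,0],[48,14],[50,0]]
[[25,9],[31,13],[34,9],[41,10],[42,15],[46,0],[48,14],[50,0]]
[[25,9],[31,13],[34,9],[41,10],[42,15],[43,16],[45,15],[46,0],[48,14],[50,0]]
[[25,9],[31,13],[34,9],[39,15],[43,16],[45,15],[46,0],[48,14],[50,0]]
[[25,9],[30,15],[38,9],[39,15],[43,16],[45,15],[46,0],[48,14],[50,0]]
[[25,9],[30,15],[38,9],[39,15],[43,16],[45,15],[46,0],[48,14],[50,0]]
[[21,11],[30,15],[38,11],[39,15],[43,16],[45,15],[46,0],[48,14],[50,0]]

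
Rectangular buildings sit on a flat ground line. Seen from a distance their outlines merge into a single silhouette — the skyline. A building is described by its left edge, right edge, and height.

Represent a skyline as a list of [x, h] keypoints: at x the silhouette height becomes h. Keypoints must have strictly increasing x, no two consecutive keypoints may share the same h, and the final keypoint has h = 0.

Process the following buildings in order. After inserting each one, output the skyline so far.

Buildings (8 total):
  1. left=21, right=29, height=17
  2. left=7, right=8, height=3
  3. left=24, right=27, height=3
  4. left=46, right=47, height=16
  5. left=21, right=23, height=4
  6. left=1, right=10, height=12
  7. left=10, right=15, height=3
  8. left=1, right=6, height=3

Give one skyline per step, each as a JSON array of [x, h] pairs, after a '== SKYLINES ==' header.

== SKYLINES ==
[[21,17],[29,0]]
[[7,3],[8,0],[21,17],[29,0]]
[[7,3],[8,0],[21,17],[29,0]]
[[7,3],[8,0],[21,17],[29,0],[46,16],[47,0]]
[[7,3],[8,0],[21,17],[29,0],[46,16],[47,0]]
[[1,12],[10,0],[21,17],[29,0],[46,16],[47,0]]
[[1,12],[10,3],[15,0],[21,17],[29,0],[46,16],[47,0]]
[[1,12],[10,3],[15,0],[21,17],[29,0],[46,16],[47,0]]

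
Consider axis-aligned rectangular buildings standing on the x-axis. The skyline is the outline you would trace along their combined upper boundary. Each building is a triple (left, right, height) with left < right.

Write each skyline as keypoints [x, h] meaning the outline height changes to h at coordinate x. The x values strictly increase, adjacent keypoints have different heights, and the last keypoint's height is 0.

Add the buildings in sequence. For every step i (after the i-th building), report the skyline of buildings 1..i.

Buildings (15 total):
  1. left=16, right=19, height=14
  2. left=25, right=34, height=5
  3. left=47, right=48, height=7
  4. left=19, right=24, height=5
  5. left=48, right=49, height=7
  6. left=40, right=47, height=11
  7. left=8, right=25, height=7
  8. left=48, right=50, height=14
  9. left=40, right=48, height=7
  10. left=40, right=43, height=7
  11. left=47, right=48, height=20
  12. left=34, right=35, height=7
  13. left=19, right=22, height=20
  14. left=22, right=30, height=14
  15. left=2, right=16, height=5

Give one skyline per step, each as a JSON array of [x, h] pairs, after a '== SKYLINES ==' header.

== SKYLINES ==
[[16,14],[19,0]]
[[16,14],[19,0],[25,5],[34,0]]
[[16,14],[19,0],[25,5],[34,0],[47,7],[48,0]]
[[16,14],[19,5],[24,0],[25,5],[34,0],[47,7],[48,0]]
[[16,14],[19,5],[24,0],[25,5],[34,0],[47,7],[49,0]]
[[16,14],[19,5],[24,0],[25,5],[34,0],[40,11],[47,7],[49,0]]
[[8,7],[16,14],[19,7],[25,5],[34,0],[40,11],[47,7],[49,0]]
[[8,7],[16,14],[19,7],[25,5],[34,0],[40,11],[47,7],[48,14],[50,0]]
[[8,7],[16,14],[19,7],[25,5],[34,0],[40,11],[47,7],[48,14],[50,0]]
[[8,7],[16,14],[19,7],[25,5],[34,0],[40,11],[47,7],[48,14],[50,0]]
[[8,7],[16,14],[19,7],[25,5],[34,0],[40,11],[47,20],[48,14],[50,0]]
[[8,7],[16,14],[19,7],[25,5],[34,7],[35,0],[40,11],[47,20],[48,14],[50,0]]
[[8,7],[16,14],[19,20],[22,7],[25,5],[34,7],[35,0],[40,11],[47,20],[48,14],[50,0]]
[[8,7],[16,14],[19,20],[22,14],[30,5],[34,7],[35,0],[40,11],[47,20],[48,14],[50,0]]
[[2,5],[8,7],[16,14],[19,20],[22,14],[30,5],[34,7],[35,0],[40,11],[47,20],[48,14],[50,0]]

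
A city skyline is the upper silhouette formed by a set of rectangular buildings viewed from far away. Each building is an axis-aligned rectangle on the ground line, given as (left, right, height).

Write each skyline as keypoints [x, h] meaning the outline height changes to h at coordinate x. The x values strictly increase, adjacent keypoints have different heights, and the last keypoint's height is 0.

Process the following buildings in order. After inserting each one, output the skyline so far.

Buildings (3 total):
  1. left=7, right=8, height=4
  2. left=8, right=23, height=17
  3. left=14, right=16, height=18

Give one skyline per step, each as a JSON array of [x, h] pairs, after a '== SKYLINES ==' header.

== SKYLINES ==
[[7,4],[8,0]]
[[7,4],[8,17],[23,0]]
[[7,4],[8,17],[14,18],[16,17],[23,0]]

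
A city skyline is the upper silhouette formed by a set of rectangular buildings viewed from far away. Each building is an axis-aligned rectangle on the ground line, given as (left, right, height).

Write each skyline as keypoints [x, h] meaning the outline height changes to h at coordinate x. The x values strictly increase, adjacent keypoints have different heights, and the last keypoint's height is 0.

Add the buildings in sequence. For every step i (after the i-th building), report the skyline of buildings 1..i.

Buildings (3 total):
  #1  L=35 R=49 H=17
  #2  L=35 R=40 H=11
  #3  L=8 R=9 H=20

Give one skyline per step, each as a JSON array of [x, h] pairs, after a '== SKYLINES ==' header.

== SKYLINES ==
[[35,17],[49,0]]
[[35,17],[49,0]]
[[8,20],[9,0],[35,17],[49,0]]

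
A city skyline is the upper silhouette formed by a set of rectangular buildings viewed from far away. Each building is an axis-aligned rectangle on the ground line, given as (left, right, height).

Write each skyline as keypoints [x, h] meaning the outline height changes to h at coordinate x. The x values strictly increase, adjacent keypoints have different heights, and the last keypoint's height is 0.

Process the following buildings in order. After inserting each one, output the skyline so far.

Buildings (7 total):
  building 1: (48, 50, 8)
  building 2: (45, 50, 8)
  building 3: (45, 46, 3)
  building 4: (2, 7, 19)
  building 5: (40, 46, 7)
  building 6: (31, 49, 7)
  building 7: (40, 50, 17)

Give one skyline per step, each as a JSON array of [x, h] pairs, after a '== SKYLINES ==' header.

== SKYLINES ==
[[48,8],[50,0]]
[[45,8],[50,0]]
[[45,8],[50,0]]
[[2,19],[7,0],[45,8],[50,0]]
[[2,19],[7,0],[40,7],[45,8],[50,0]]
[[2,19],[7,0],[31,7],[45,8],[50,0]]
[[2,19],[7,0],[31,7],[40,17],[50,0]]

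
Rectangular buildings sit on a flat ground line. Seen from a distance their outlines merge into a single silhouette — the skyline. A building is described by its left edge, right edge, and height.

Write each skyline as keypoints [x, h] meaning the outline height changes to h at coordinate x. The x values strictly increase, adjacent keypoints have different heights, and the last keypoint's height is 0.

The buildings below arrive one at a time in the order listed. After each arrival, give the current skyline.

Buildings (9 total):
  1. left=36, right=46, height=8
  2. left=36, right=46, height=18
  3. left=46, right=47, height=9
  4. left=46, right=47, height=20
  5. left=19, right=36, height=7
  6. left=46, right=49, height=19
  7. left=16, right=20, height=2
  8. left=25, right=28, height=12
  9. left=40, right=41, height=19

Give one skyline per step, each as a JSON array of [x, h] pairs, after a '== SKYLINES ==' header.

== SKYLINES ==
[[36,8],[46,0]]
[[36,18],[46,0]]
[[36,18],[46,9],[47,0]]
[[36,18],[46,20],[47,0]]
[[19,7],[36,18],[46,20],[47,0]]
[[19,7],[36,18],[46,20],[47,19],[49,0]]
[[16,2],[19,7],[36,18],[46,20],[47,19],[49,0]]
[[16,2],[19,7],[25,12],[28,7],[36,18],[46,20],[47,19],[49,0]]
[[16,2],[19,7],[25,12],[28,7],[36,18],[40,19],[41,18],[46,20],[47,19],[49,0]]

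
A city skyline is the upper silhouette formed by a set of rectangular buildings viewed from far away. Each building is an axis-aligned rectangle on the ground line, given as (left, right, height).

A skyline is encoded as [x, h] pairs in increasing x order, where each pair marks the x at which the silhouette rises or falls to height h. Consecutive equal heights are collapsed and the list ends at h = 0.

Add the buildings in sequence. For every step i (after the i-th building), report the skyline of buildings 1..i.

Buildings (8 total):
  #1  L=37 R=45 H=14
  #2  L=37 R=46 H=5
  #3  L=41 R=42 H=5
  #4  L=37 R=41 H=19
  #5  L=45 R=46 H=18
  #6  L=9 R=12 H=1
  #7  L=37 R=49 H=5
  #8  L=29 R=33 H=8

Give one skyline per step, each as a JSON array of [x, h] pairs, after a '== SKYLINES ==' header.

== SKYLINES ==
[[37,14],[45,0]]
[[37,14],[45,5],[46,0]]
[[37,14],[45,5],[46,0]]
[[37,19],[41,14],[45,5],[46,0]]
[[37,19],[41,14],[45,18],[46,0]]
[[9,1],[12,0],[37,19],[41,14],[45,18],[46,0]]
[[9,1],[12,0],[37,19],[41,14],[45,18],[46,5],[49,0]]
[[9,1],[12,0],[29,8],[33,0],[37,19],[41,14],[45,18],[46,5],[49,0]]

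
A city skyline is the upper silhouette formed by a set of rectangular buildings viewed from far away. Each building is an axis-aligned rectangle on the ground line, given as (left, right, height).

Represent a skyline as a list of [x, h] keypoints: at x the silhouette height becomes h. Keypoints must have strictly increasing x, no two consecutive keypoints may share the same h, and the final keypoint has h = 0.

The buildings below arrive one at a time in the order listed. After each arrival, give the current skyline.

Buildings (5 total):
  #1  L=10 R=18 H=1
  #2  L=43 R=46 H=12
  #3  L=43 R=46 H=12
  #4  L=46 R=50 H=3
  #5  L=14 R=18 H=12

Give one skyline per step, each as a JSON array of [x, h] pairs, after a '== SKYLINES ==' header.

== SKYLINES ==
[[10,1],[18,0]]
[[10,1],[18,0],[43,12],[46,0]]
[[10,1],[18,0],[43,12],[46,0]]
[[10,1],[18,0],[43,12],[46,3],[50,0]]
[[10,1],[14,12],[18,0],[43,12],[46,3],[50,0]]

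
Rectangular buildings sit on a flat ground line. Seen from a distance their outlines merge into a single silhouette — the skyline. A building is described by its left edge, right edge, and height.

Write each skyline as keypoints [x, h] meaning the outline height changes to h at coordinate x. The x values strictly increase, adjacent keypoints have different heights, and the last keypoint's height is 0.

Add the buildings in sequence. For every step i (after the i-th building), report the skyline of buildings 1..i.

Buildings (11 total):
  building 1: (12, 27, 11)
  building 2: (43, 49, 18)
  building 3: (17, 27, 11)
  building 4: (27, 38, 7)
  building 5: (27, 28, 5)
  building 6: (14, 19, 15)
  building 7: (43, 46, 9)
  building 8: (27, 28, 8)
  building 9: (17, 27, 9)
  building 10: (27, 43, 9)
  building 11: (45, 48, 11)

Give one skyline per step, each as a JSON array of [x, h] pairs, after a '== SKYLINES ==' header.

== SKYLINES ==
[[12,11],[27,0]]
[[12,11],[27,0],[43,18],[49,0]]
[[12,11],[27,0],[43,18],[49,0]]
[[12,11],[27,7],[38,0],[43,18],[49,0]]
[[12,11],[27,7],[38,0],[43,18],[49,0]]
[[12,11],[14,15],[19,11],[27,7],[38,0],[43,18],[49,0]]
[[12,11],[14,15],[19,11],[27,7],[38,0],[43,18],[49,0]]
[[12,11],[14,15],[19,11],[27,8],[28,7],[38,0],[43,18],[49,0]]
[[12,11],[14,15],[19,11],[27,8],[28,7],[38,0],[43,18],[49,0]]
[[12,11],[14,15],[19,11],[27,9],[43,18],[49,0]]
[[12,11],[14,15],[19,11],[27,9],[43,18],[49,0]]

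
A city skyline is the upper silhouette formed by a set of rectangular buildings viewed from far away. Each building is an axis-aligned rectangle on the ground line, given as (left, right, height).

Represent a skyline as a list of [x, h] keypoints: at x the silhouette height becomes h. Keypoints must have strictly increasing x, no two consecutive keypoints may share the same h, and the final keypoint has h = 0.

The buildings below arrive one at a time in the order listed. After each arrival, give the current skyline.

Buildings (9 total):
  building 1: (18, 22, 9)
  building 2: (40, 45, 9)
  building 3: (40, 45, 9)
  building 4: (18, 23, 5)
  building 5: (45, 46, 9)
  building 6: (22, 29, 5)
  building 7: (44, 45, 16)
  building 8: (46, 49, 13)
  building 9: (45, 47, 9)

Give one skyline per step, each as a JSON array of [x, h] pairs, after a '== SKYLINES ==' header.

== SKYLINES ==
[[18,9],[22,0]]
[[18,9],[22,0],[40,9],[45,0]]
[[18,9],[22,0],[40,9],[45,0]]
[[18,9],[22,5],[23,0],[40,9],[45,0]]
[[18,9],[22,5],[23,0],[40,9],[46,0]]
[[18,9],[22,5],[29,0],[40,9],[46,0]]
[[18,9],[22,5],[29,0],[40,9],[44,16],[45,9],[46,0]]
[[18,9],[22,5],[29,0],[40,9],[44,16],[45,9],[46,13],[49,0]]
[[18,9],[22,5],[29,0],[40,9],[44,16],[45,9],[46,13],[49,0]]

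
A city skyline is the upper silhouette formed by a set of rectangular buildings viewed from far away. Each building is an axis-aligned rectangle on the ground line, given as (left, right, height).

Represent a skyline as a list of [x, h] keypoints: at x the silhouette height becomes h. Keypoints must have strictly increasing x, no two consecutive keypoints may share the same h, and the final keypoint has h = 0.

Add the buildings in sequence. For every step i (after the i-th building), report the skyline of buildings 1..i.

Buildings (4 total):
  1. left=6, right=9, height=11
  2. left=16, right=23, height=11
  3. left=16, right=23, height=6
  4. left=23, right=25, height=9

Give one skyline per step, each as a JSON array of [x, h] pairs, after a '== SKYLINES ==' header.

== SKYLINES ==
[[6,11],[9,0]]
[[6,11],[9,0],[16,11],[23,0]]
[[6,11],[9,0],[16,11],[23,0]]
[[6,11],[9,0],[16,11],[23,9],[25,0]]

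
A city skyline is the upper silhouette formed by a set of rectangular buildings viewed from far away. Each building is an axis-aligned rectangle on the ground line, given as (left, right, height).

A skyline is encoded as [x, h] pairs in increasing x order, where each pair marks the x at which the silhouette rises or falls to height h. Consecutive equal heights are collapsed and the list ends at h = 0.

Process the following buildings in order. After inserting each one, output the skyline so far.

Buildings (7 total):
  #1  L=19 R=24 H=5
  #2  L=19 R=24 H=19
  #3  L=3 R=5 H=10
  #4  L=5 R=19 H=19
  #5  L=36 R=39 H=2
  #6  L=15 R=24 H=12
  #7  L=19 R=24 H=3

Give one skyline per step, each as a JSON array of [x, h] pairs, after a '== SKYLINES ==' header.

== SKYLINES ==
[[19,5],[24,0]]
[[19,19],[24,0]]
[[3,10],[5,0],[19,19],[24,0]]
[[3,10],[5,19],[24,0]]
[[3,10],[5,19],[24,0],[36,2],[39,0]]
[[3,10],[5,19],[24,0],[36,2],[39,0]]
[[3,10],[5,19],[24,0],[36,2],[39,0]]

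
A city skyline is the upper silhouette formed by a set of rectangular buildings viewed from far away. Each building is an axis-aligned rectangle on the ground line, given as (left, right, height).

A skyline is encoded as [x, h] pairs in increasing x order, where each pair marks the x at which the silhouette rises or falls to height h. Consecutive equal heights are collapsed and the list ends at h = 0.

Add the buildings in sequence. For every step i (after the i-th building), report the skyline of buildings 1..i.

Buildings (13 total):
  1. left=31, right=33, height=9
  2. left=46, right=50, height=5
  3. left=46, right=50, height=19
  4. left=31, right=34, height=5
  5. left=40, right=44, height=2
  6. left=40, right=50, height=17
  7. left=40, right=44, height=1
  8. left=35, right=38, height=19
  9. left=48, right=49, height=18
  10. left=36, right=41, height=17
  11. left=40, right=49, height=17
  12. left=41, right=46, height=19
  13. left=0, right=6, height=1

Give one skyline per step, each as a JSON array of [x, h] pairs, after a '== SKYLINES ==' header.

== SKYLINES ==
[[31,9],[33,0]]
[[31,9],[33,0],[46,5],[50,0]]
[[31,9],[33,0],[46,19],[50,0]]
[[31,9],[33,5],[34,0],[46,19],[50,0]]
[[31,9],[33,5],[34,0],[40,2],[44,0],[46,19],[50,0]]
[[31,9],[33,5],[34,0],[40,17],[46,19],[50,0]]
[[31,9],[33,5],[34,0],[40,17],[46,19],[50,0]]
[[31,9],[33,5],[34,0],[35,19],[38,0],[40,17],[46,19],[50,0]]
[[31,9],[33,5],[34,0],[35,19],[38,0],[40,17],[46,19],[50,0]]
[[31,9],[33,5],[34,0],[35,19],[38,17],[46,19],[50,0]]
[[31,9],[33,5],[34,0],[35,19],[38,17],[46,19],[50,0]]
[[31,9],[33,5],[34,0],[35,19],[38,17],[41,19],[50,0]]
[[0,1],[6,0],[31,9],[33,5],[34,0],[35,19],[38,17],[41,19],[50,0]]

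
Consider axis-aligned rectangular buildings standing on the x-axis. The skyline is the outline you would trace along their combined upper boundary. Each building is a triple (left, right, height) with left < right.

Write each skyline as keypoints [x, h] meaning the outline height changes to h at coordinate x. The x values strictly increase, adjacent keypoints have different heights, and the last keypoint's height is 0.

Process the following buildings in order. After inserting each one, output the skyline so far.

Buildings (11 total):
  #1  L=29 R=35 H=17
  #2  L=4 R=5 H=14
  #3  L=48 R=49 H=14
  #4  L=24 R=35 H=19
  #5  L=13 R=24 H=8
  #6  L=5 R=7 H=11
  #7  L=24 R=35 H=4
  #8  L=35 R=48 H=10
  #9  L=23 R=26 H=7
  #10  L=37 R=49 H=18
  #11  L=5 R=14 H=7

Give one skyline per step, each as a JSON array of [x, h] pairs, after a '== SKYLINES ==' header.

== SKYLINES ==
[[29,17],[35,0]]
[[4,14],[5,0],[29,17],[35,0]]
[[4,14],[5,0],[29,17],[35,0],[48,14],[49,0]]
[[4,14],[5,0],[24,19],[35,0],[48,14],[49,0]]
[[4,14],[5,0],[13,8],[24,19],[35,0],[48,14],[49,0]]
[[4,14],[5,11],[7,0],[13,8],[24,19],[35,0],[48,14],[49,0]]
[[4,14],[5,11],[7,0],[13,8],[24,19],[35,0],[48,14],[49,0]]
[[4,14],[5,11],[7,0],[13,8],[24,19],[35,10],[48,14],[49,0]]
[[4,14],[5,11],[7,0],[13,8],[24,19],[35,10],[48,14],[49,0]]
[[4,14],[5,11],[7,0],[13,8],[24,19],[35,10],[37,18],[49,0]]
[[4,14],[5,11],[7,7],[13,8],[24,19],[35,10],[37,18],[49,0]]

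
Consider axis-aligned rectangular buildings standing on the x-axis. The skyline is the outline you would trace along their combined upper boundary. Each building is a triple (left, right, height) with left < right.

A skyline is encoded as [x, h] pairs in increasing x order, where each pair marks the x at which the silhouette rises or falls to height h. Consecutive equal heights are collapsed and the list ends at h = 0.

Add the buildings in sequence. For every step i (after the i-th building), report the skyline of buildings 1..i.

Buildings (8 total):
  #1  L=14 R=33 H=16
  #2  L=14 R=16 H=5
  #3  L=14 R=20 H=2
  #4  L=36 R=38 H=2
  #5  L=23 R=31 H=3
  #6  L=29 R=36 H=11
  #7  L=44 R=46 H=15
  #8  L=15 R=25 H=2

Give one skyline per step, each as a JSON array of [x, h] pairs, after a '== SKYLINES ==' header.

== SKYLINES ==
[[14,16],[33,0]]
[[14,16],[33,0]]
[[14,16],[33,0]]
[[14,16],[33,0],[36,2],[38,0]]
[[14,16],[33,0],[36,2],[38,0]]
[[14,16],[33,11],[36,2],[38,0]]
[[14,16],[33,11],[36,2],[38,0],[44,15],[46,0]]
[[14,16],[33,11],[36,2],[38,0],[44,15],[46,0]]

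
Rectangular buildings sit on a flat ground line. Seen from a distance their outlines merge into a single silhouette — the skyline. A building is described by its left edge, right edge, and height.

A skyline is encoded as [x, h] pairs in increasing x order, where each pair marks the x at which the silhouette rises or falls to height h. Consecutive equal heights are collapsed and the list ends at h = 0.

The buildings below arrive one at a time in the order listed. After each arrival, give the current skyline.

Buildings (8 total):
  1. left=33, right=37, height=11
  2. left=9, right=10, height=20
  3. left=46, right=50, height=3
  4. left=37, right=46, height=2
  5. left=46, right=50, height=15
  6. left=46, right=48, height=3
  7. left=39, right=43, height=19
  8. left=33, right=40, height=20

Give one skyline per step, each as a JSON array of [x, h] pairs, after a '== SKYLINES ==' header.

== SKYLINES ==
[[33,11],[37,0]]
[[9,20],[10,0],[33,11],[37,0]]
[[9,20],[10,0],[33,11],[37,0],[46,3],[50,0]]
[[9,20],[10,0],[33,11],[37,2],[46,3],[50,0]]
[[9,20],[10,0],[33,11],[37,2],[46,15],[50,0]]
[[9,20],[10,0],[33,11],[37,2],[46,15],[50,0]]
[[9,20],[10,0],[33,11],[37,2],[39,19],[43,2],[46,15],[50,0]]
[[9,20],[10,0],[33,20],[40,19],[43,2],[46,15],[50,0]]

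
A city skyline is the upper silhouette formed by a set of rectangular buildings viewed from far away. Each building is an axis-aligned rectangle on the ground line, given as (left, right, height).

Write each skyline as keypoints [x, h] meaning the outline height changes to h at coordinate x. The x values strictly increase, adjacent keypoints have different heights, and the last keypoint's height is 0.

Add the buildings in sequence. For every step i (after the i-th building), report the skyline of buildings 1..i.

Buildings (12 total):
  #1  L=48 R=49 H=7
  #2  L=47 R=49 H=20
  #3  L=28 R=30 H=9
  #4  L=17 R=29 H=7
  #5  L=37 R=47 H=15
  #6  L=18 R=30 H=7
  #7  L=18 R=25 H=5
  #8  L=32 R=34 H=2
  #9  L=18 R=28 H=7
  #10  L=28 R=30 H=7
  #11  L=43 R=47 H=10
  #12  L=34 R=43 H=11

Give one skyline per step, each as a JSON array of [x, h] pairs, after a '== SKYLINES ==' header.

== SKYLINES ==
[[48,7],[49,0]]
[[47,20],[49,0]]
[[28,9],[30,0],[47,20],[49,0]]
[[17,7],[28,9],[30,0],[47,20],[49,0]]
[[17,7],[28,9],[30,0],[37,15],[47,20],[49,0]]
[[17,7],[28,9],[30,0],[37,15],[47,20],[49,0]]
[[17,7],[28,9],[30,0],[37,15],[47,20],[49,0]]
[[17,7],[28,9],[30,0],[32,2],[34,0],[37,15],[47,20],[49,0]]
[[17,7],[28,9],[30,0],[32,2],[34,0],[37,15],[47,20],[49,0]]
[[17,7],[28,9],[30,0],[32,2],[34,0],[37,15],[47,20],[49,0]]
[[17,7],[28,9],[30,0],[32,2],[34,0],[37,15],[47,20],[49,0]]
[[17,7],[28,9],[30,0],[32,2],[34,11],[37,15],[47,20],[49,0]]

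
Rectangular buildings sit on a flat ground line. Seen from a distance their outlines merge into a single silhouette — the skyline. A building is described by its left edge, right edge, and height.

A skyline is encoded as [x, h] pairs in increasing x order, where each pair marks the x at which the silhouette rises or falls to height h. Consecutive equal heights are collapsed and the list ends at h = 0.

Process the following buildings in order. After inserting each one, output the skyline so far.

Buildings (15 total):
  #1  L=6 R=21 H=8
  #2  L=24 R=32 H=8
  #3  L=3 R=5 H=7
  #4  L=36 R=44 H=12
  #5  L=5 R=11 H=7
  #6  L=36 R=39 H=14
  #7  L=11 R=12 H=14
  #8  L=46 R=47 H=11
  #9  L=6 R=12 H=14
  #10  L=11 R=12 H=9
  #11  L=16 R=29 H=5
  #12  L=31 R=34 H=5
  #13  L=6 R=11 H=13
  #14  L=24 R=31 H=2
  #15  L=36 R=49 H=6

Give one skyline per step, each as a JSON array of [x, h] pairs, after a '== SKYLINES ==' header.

== SKYLINES ==
[[6,8],[21,0]]
[[6,8],[21,0],[24,8],[32,0]]
[[3,7],[5,0],[6,8],[21,0],[24,8],[32,0]]
[[3,7],[5,0],[6,8],[21,0],[24,8],[32,0],[36,12],[44,0]]
[[3,7],[6,8],[21,0],[24,8],[32,0],[36,12],[44,0]]
[[3,7],[6,8],[21,0],[24,8],[32,0],[36,14],[39,12],[44,0]]
[[3,7],[6,8],[11,14],[12,8],[21,0],[24,8],[32,0],[36,14],[39,12],[44,0]]
[[3,7],[6,8],[11,14],[12,8],[21,0],[24,8],[32,0],[36,14],[39,12],[44,0],[46,11],[47,0]]
[[3,7],[6,14],[12,8],[21,0],[24,8],[32,0],[36,14],[39,12],[44,0],[46,11],[47,0]]
[[3,7],[6,14],[12,8],[21,0],[24,8],[32,0],[36,14],[39,12],[44,0],[46,11],[47,0]]
[[3,7],[6,14],[12,8],[21,5],[24,8],[32,0],[36,14],[39,12],[44,0],[46,11],[47,0]]
[[3,7],[6,14],[12,8],[21,5],[24,8],[32,5],[34,0],[36,14],[39,12],[44,0],[46,11],[47,0]]
[[3,7],[6,14],[12,8],[21,5],[24,8],[32,5],[34,0],[36,14],[39,12],[44,0],[46,11],[47,0]]
[[3,7],[6,14],[12,8],[21,5],[24,8],[32,5],[34,0],[36,14],[39,12],[44,0],[46,11],[47,0]]
[[3,7],[6,14],[12,8],[21,5],[24,8],[32,5],[34,0],[36,14],[39,12],[44,6],[46,11],[47,6],[49,0]]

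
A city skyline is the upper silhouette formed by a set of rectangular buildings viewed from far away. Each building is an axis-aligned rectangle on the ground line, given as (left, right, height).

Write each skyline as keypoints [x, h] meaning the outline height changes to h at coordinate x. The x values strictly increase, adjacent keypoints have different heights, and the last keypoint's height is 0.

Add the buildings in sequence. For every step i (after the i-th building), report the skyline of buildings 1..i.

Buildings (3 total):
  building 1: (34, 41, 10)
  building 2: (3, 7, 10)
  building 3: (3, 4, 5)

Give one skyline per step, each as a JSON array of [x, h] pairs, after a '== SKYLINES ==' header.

== SKYLINES ==
[[34,10],[41,0]]
[[3,10],[7,0],[34,10],[41,0]]
[[3,10],[7,0],[34,10],[41,0]]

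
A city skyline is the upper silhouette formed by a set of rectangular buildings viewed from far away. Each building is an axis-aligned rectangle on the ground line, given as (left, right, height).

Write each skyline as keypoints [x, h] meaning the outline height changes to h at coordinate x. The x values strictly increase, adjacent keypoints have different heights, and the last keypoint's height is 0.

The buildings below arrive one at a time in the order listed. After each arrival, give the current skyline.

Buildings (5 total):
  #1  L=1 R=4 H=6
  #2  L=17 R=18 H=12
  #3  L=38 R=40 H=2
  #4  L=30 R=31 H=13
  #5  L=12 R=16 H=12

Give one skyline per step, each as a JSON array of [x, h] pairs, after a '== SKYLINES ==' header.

== SKYLINES ==
[[1,6],[4,0]]
[[1,6],[4,0],[17,12],[18,0]]
[[1,6],[4,0],[17,12],[18,0],[38,2],[40,0]]
[[1,6],[4,0],[17,12],[18,0],[30,13],[31,0],[38,2],[40,0]]
[[1,6],[4,0],[12,12],[16,0],[17,12],[18,0],[30,13],[31,0],[38,2],[40,0]]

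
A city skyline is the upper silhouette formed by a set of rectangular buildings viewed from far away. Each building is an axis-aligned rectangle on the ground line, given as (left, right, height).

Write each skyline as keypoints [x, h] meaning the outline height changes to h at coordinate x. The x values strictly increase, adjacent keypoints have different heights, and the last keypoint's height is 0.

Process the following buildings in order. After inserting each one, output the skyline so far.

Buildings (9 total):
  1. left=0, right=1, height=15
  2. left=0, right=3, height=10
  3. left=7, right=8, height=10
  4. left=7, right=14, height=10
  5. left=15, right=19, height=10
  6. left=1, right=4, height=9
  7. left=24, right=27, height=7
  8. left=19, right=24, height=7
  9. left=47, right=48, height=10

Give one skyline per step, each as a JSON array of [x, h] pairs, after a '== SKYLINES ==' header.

== SKYLINES ==
[[0,15],[1,0]]
[[0,15],[1,10],[3,0]]
[[0,15],[1,10],[3,0],[7,10],[8,0]]
[[0,15],[1,10],[3,0],[7,10],[14,0]]
[[0,15],[1,10],[3,0],[7,10],[14,0],[15,10],[19,0]]
[[0,15],[1,10],[3,9],[4,0],[7,10],[14,0],[15,10],[19,0]]
[[0,15],[1,10],[3,9],[4,0],[7,10],[14,0],[15,10],[19,0],[24,7],[27,0]]
[[0,15],[1,10],[3,9],[4,0],[7,10],[14,0],[15,10],[19,7],[27,0]]
[[0,15],[1,10],[3,9],[4,0],[7,10],[14,0],[15,10],[19,7],[27,0],[47,10],[48,0]]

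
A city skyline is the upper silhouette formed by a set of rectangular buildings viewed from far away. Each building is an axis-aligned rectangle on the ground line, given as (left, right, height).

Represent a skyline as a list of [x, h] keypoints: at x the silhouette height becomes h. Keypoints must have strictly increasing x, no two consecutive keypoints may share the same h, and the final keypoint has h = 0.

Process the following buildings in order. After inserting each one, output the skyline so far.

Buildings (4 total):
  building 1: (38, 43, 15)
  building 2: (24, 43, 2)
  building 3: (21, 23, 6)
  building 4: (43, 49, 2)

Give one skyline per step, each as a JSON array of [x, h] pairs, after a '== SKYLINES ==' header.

== SKYLINES ==
[[38,15],[43,0]]
[[24,2],[38,15],[43,0]]
[[21,6],[23,0],[24,2],[38,15],[43,0]]
[[21,6],[23,0],[24,2],[38,15],[43,2],[49,0]]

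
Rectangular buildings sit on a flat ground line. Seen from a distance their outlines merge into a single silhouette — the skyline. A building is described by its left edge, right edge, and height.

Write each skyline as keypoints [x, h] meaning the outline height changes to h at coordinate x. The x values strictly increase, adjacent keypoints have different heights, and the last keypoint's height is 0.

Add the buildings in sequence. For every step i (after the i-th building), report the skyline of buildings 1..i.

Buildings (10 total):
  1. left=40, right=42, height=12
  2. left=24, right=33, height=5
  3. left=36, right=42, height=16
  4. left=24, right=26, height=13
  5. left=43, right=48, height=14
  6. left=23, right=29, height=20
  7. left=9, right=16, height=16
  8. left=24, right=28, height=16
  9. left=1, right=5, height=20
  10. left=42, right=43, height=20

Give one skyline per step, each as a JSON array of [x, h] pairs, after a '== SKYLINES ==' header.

== SKYLINES ==
[[40,12],[42,0]]
[[24,5],[33,0],[40,12],[42,0]]
[[24,5],[33,0],[36,16],[42,0]]
[[24,13],[26,5],[33,0],[36,16],[42,0]]
[[24,13],[26,5],[33,0],[36,16],[42,0],[43,14],[48,0]]
[[23,20],[29,5],[33,0],[36,16],[42,0],[43,14],[48,0]]
[[9,16],[16,0],[23,20],[29,5],[33,0],[36,16],[42,0],[43,14],[48,0]]
[[9,16],[16,0],[23,20],[29,5],[33,0],[36,16],[42,0],[43,14],[48,0]]
[[1,20],[5,0],[9,16],[16,0],[23,20],[29,5],[33,0],[36,16],[42,0],[43,14],[48,0]]
[[1,20],[5,0],[9,16],[16,0],[23,20],[29,5],[33,0],[36,16],[42,20],[43,14],[48,0]]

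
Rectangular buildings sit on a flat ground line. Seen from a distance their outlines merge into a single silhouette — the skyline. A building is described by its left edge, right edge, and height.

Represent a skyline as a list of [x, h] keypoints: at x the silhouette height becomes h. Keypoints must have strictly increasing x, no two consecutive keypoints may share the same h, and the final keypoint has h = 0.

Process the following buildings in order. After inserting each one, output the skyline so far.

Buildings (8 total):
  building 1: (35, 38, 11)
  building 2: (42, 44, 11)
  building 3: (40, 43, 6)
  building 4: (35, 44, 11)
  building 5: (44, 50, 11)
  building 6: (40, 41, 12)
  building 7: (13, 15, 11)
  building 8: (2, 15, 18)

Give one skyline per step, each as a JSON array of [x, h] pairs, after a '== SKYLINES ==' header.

== SKYLINES ==
[[35,11],[38,0]]
[[35,11],[38,0],[42,11],[44,0]]
[[35,11],[38,0],[40,6],[42,11],[44,0]]
[[35,11],[44,0]]
[[35,11],[50,0]]
[[35,11],[40,12],[41,11],[50,0]]
[[13,11],[15,0],[35,11],[40,12],[41,11],[50,0]]
[[2,18],[15,0],[35,11],[40,12],[41,11],[50,0]]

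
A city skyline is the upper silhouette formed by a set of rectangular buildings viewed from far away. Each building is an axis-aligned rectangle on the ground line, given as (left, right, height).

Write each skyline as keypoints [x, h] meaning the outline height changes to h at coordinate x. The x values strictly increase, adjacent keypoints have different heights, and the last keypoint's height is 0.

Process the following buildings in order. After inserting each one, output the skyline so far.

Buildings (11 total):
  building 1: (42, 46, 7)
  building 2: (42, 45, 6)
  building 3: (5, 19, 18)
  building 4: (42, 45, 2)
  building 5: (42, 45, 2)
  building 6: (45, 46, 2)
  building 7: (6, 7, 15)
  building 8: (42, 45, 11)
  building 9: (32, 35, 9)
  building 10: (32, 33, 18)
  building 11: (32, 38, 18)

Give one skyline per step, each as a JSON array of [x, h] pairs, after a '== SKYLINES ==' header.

== SKYLINES ==
[[42,7],[46,0]]
[[42,7],[46,0]]
[[5,18],[19,0],[42,7],[46,0]]
[[5,18],[19,0],[42,7],[46,0]]
[[5,18],[19,0],[42,7],[46,0]]
[[5,18],[19,0],[42,7],[46,0]]
[[5,18],[19,0],[42,7],[46,0]]
[[5,18],[19,0],[42,11],[45,7],[46,0]]
[[5,18],[19,0],[32,9],[35,0],[42,11],[45,7],[46,0]]
[[5,18],[19,0],[32,18],[33,9],[35,0],[42,11],[45,7],[46,0]]
[[5,18],[19,0],[32,18],[38,0],[42,11],[45,7],[46,0]]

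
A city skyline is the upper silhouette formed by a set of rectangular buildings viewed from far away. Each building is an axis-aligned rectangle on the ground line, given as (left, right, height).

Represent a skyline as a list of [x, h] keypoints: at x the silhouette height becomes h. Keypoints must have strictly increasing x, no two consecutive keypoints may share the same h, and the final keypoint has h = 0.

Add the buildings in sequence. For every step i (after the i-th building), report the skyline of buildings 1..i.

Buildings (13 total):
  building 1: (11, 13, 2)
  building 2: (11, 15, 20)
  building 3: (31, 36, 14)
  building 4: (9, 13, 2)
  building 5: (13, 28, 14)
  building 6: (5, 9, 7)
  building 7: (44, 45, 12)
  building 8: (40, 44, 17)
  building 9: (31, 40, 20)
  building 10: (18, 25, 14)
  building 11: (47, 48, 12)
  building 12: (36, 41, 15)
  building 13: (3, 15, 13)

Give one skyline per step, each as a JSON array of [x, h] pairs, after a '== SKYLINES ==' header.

== SKYLINES ==
[[11,2],[13,0]]
[[11,20],[15,0]]
[[11,20],[15,0],[31,14],[36,0]]
[[9,2],[11,20],[15,0],[31,14],[36,0]]
[[9,2],[11,20],[15,14],[28,0],[31,14],[36,0]]
[[5,7],[9,2],[11,20],[15,14],[28,0],[31,14],[36,0]]
[[5,7],[9,2],[11,20],[15,14],[28,0],[31,14],[36,0],[44,12],[45,0]]
[[5,7],[9,2],[11,20],[15,14],[28,0],[31,14],[36,0],[40,17],[44,12],[45,0]]
[[5,7],[9,2],[11,20],[15,14],[28,0],[31,20],[40,17],[44,12],[45,0]]
[[5,7],[9,2],[11,20],[15,14],[28,0],[31,20],[40,17],[44,12],[45,0]]
[[5,7],[9,2],[11,20],[15,14],[28,0],[31,20],[40,17],[44,12],[45,0],[47,12],[48,0]]
[[5,7],[9,2],[11,20],[15,14],[28,0],[31,20],[40,17],[44,12],[45,0],[47,12],[48,0]]
[[3,13],[11,20],[15,14],[28,0],[31,20],[40,17],[44,12],[45,0],[47,12],[48,0]]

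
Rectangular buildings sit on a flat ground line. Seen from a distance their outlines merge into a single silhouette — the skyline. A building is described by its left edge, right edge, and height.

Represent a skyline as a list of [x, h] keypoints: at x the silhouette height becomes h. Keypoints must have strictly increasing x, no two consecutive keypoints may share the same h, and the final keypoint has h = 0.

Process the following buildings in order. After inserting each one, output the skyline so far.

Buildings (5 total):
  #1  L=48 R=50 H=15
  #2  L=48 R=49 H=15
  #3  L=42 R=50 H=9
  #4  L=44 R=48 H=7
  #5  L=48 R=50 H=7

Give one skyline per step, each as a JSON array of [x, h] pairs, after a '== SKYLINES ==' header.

== SKYLINES ==
[[48,15],[50,0]]
[[48,15],[50,0]]
[[42,9],[48,15],[50,0]]
[[42,9],[48,15],[50,0]]
[[42,9],[48,15],[50,0]]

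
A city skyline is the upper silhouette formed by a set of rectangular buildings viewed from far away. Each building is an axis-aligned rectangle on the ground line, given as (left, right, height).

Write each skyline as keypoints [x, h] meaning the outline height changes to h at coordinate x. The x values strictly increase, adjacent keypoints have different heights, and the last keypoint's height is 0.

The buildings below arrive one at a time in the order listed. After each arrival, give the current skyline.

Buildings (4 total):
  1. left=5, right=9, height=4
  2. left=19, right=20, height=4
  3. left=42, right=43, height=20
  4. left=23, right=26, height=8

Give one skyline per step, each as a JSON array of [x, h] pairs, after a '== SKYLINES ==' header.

== SKYLINES ==
[[5,4],[9,0]]
[[5,4],[9,0],[19,4],[20,0]]
[[5,4],[9,0],[19,4],[20,0],[42,20],[43,0]]
[[5,4],[9,0],[19,4],[20,0],[23,8],[26,0],[42,20],[43,0]]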